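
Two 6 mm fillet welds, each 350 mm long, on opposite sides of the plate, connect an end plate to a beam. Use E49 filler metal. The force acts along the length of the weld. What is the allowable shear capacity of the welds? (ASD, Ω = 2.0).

R_n/Ω ≈ 437 kN

E49XX → F_EXX = 490 MPa.
Effective throat t_e = 0.707 × 6 = 4.242 mm.
Total length L = 700 mm; A_we = 4.242 × 700 = 2969 mm².
F_nw = 0.6 F_EXX = 0.6 × 490 = 294 MPa.
R_n = 294 × 2969 × 10⁻³ = 873 kN; R_n/Ω = 873/2.0 = 436.5 kN.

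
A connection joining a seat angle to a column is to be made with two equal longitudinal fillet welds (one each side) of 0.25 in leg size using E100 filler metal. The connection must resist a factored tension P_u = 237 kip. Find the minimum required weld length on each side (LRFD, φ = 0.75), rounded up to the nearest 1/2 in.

E100XX → F_EXX = 100 ksi.
Throat t_e = 0.707 × 0.25 = 0.1767 in.
φr_n = 0.75 × 0.6 × 100 × 0.1767 = 7.954 kip/in.
L_req = P_u / φr_n = 237 / 7.954 = 29.8 in total.
Per side: 29.8 / 2 = 14.9 in.
Round up → use L = 15 in on each side.

L = 15 in on each side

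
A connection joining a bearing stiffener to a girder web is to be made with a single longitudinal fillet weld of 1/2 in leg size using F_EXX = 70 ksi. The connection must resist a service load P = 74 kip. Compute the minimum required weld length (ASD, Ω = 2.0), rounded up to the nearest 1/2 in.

Throat t_e = 0.707 × 0.5 = 0.3535 in.
r_n/Ω = (0.6 × 70 × 0.3535) / 2.0 = 7.423 kip/in.
L_req = P / (r_n/Ω) = 74 / 7.423 = 9.968 in total.
Round up → use L = 10 in.

L = 10 in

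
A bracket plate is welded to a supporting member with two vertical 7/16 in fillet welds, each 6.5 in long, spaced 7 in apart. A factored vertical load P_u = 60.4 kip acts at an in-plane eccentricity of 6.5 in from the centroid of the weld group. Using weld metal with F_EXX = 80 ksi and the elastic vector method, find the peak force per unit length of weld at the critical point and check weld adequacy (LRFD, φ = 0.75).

Total weld length L_w = 13 in. Treat welds as unit-width lines.
Polar moment about centroid: J = 2[d³/12 + d(b/2)²] = 2[6.5³/12 + 6.5×3.5²] = 205 in³.
Direct shear f_v = P/L_w = 60.4 / 13 = 4.646 kip/in (vertical).
Torsion M = P·e = 60.4 × 6.5 = 392.6 kip·in.
Critical point at (x, y) = (3.5, 3.25) from centroid. f_tx = M·y/J = 6.224 kip/in; f_ty = M·x/J = 6.702 kip/in.
Resultant f_max = √[f_tx² + (f_v + f_ty)²] = √[6.224² + (4.646 + 6.702)²] = 12.94 kip/in.
Capacity per unit length: φr_n = 0.75 × 0.6 × 80 × (0.707 × 0.4375) = 11.14 kip/in.
12.94 > 11.14 → NOT adequate.

f_max ≈ 12.9 kip/in; NOT adequate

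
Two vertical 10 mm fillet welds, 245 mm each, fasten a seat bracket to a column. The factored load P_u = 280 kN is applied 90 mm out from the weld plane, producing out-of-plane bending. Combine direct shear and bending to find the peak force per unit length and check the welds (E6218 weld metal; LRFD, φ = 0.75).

f_max ≈ 1380 N/mm; adequate

E62XX → F_EXX = 620 MPa.
L_w = 2 × 245 = 490 mm; section modulus (unit throat) S = 2 × L²/6 = 20010 mm².
Direct shear f_v = P/L_w = 280×10³/490 = 571.4 N/mm.
Moment M = P × e = 280×10³ × 90 = 25200000 N·mm; bending f_b = M/S = 1259 N/mm.
f_max = √(f_v² + f_b²) = √(571.4² + 1259²) = 1383 N/mm.
φr_n = 0.75 × 0.6 × 620 × (0.707 × 10) = 1973 N/mm → adequate.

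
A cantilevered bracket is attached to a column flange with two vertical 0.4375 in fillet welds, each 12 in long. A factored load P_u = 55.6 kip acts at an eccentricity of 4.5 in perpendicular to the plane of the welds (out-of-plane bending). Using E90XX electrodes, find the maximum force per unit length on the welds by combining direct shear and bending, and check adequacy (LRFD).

E90XX → F_EXX = 90 ksi.
L_w = 2 × 12 = 24 in; section modulus (unit throat) S = 2 × L²/6 = 48 in².
Direct shear f_v = P/L_w = 55.6/24 = 2.317 kip/in.
Moment M = P × e = 55.6 × 4.5 = 250.2 kip·in; bending f_b = M/S = 5.213 kip/in.
f_max = √(f_v² + f_b²) = √(2.317² + 5.213²) = 5.704 kip/in.
φr_n = 0.75 × 0.6 × 90 × (0.707 × 0.4375) = 12.53 kip/in → adequate.

f_max ≈ 5.7 kip/in; adequate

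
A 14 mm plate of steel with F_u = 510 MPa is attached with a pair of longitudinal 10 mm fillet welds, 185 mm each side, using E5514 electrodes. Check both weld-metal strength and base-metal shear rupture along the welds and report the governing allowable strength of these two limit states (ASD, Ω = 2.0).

R_n/Ω ≈ 432 kN (weld metal governs)

E55XX → F_EXX = 550 MPa.
t_e = 0.707 × 10 = 7.07 mm; L = 370 mm.
Weld metal: R_n/Ω = (1/2.0) × 0.6 × 550 × 7.07 × 370 × 10⁻³ = 431.6 kN.
Base metal (shear rupture): R_n/Ω = (1/2.0) × 0.6 × 510 × 14 × 370 × 10⁻³ = 792.5 kN.
Governing: weld metal.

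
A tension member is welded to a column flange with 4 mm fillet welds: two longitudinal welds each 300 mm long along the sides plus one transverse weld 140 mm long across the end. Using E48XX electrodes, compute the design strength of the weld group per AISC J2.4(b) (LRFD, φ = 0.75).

E48XX → F_EXX = 480 MPa.
t_e = 0.707 × 4 = 2.828 mm.
R_nwl = 0.6 × 480 × 2.828 × 600 × 10⁻³ = 488.7 kN (longitudinal, 2 welds).
R_nwt = 0.6 × 480 × 2.828 × 140 × 10⁻³ = 114 kN (transverse, base value).
(i) R_nwl + R_nwt = 602.7 kN; (ii) 0.85 R_nwl + 1.5 R_nwt = 586.4 kN.
R_n = max = 602.7 kN [governs: (i)]; φR_n = 452 kN.

φR_n ≈ 452 kN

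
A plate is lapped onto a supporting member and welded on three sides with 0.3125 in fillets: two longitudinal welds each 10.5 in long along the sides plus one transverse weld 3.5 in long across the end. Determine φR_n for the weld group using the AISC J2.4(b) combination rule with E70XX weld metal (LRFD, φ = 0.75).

φR_n ≈ 171 kips

E70XX → F_EXX = 70 ksi.
t_e = 0.707 × 0.3125 = 0.2209 in.
R_nwl = 0.6 × 70 × 0.2209 × 21 = 194.9 kips (longitudinal, 2 welds).
R_nwt = 0.6 × 70 × 0.2209 × 3.5 = 32.48 kips (transverse, base value).
(i) R_nwl + R_nwt = 227.3 kips; (ii) 0.85 R_nwl + 1.5 R_nwt = 214.4 kips.
R_n = max = 227.3 kips [governs: (i)]; φR_n = 170.5 kips.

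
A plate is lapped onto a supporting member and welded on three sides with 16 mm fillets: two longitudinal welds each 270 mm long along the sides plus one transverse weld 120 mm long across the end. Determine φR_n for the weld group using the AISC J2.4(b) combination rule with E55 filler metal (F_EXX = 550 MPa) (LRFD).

t_e = 0.707 × 16 = 11.31 mm.
R_nwl = 0.6 × 550 × 11.31 × 540 × 10⁻³ = 2016 kN (longitudinal, 2 welds).
R_nwt = 0.6 × 550 × 11.31 × 120 × 10⁻³ = 448 kN (transverse, base value).
(i) R_nwl + R_nwt = 2464 kN; (ii) 0.85 R_nwl + 1.5 R_nwt = 2385 kN.
R_n = max = 2464 kN [governs: (i)]; φR_n = 1848 kN.

φR_n ≈ 1850 kN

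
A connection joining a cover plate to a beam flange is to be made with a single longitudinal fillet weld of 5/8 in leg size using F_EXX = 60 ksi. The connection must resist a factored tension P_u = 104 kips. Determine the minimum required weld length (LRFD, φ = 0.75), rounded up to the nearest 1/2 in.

L = 9 in

Throat t_e = 0.707 × 0.625 = 0.4419 in.
φr_n = 0.75 × 0.6 × 60 × 0.4419 = 11.93 kips/in.
L_req = P_u / φr_n = 104 / 11.93 = 8.717 in total.
Round up → use L = 9 in.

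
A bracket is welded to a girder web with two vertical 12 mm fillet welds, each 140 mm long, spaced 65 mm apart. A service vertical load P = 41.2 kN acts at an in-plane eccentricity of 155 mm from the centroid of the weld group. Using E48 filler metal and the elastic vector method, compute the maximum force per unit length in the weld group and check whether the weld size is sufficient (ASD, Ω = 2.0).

E48XX → F_EXX = 480 MPa.
Total weld length L_w = 280 mm. Treat welds as unit-width lines.
Polar moment about centroid: J = 2[d³/12 + d(b/2)²] = 2[140³/12 + 140×32.5²] = 753100 mm³.
Direct shear f_v = P/L_w = 41.2×10³ / 280 = 147.1 N/mm (vertical).
Torsion M = P·e = 41.2×10³ × 155 = 6386000 N·mm.
Critical point at (x, y) = (32.5, 70) from centroid. f_tx = M·y/J = 593.6 N/mm; f_ty = M·x/J = 275.6 N/mm.
Resultant f_max = √[f_tx² + (f_v + f_ty)²] = √[593.6² + (147.1 + 275.6)²] = 728.7 N/mm.
Capacity per unit length: r_n/Ω = (1/2.0) × 0.6 × 480 × (0.707 × 12) = 1222 N/mm.
728.7 ≤ 1222 → adequate.

f_max ≈ 729 N/mm; adequate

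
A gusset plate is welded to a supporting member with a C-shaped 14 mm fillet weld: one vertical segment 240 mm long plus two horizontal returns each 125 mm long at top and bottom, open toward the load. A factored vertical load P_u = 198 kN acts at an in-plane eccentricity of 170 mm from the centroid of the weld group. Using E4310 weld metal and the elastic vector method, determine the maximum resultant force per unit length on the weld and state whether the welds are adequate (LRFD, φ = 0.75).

E43XX → F_EXX = 430 MPa.
Total weld length L_w = 490 mm. Treat welds as unit-width lines.
Centroid: x̄ = 2×125×62.5 / 490 = 31.89 mm from the vertical weld.
Polar moment about centroid: J = I_x + I_y = [240³/12 + 2×125×120²] + [240×31.89² + 2(125³/12 + 125×30.61²)] = 5556000 mm³.
Direct shear f_v = P/L_w = 198×10³ / 490 = 404.1 N/mm (vertical).
Torsion M = P·e = 198×10³ × 170 = 33660000 N·mm.
Critical point at (x, y) = (93.11, 120) from centroid. f_tx = M·y/J = 727 N/mm; f_ty = M·x/J = 564.1 N/mm.
Resultant f_max = √[f_tx² + (f_v + f_ty)²] = √[727² + (404.1 + 564.1)²] = 1211 N/mm.
Capacity per unit length: φr_n = 0.75 × 0.6 × 430 × (0.707 × 14) = 1915 N/mm.
1211 ≤ 1915 → adequate.

f_max ≈ 1210 N/mm; adequate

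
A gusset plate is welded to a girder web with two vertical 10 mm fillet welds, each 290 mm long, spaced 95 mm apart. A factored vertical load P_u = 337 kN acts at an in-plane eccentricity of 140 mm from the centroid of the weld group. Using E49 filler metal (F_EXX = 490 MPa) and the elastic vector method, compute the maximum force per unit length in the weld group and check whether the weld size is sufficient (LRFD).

Total weld length L_w = 580 mm. Treat welds as unit-width lines.
Polar moment about centroid: J = 2[d³/12 + d(b/2)²] = 2[290³/12 + 290×47.5²] = 5373000 mm³.
Direct shear f_v = P/L_w = 337×10³ / 580 = 581 N/mm (vertical).
Torsion M = P·e = 337×10³ × 140 = 47180000 N·mm.
Critical point at (x, y) = (47.5, 145) from centroid. f_tx = M·y/J = 1273 N/mm; f_ty = M·x/J = 417.1 N/mm.
Resultant f_max = √[f_tx² + (f_v + f_ty)²] = √[1273² + (581 + 417.1)²] = 1618 N/mm.
Capacity per unit length: φr_n = 0.75 × 0.6 × 490 × (0.707 × 10) = 1559 N/mm.
1618 > 1559 → NOT adequate.

f_max ≈ 1620 N/mm; NOT adequate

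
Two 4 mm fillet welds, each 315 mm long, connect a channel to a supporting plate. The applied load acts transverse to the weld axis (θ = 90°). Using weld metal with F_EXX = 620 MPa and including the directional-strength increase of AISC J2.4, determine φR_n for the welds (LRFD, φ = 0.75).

t_e = 0.707 × 4 = 2.828 mm; A_we = 2.828 × 630 = 1782 mm².
Directional factor: 1.0 + 0.5 sin^1.5(90°) = 1.5.
F_nw = 0.6 × 620 × 1.5 = 558 MPa.
φR_n = 0.75 × 558 × 1782 × 10⁻³ = 745.6 kN.

φR_n ≈ 746 kN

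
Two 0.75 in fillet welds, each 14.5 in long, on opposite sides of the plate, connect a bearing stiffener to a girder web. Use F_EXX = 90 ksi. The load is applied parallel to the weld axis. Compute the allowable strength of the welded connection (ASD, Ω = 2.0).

R_n/Ω ≈ 415 kip

Effective throat t_e = 0.707 × 0.75 = 0.5302 in.
Total length L = 29 in; A_we = 0.5302 × 29 = 15.38 in².
F_nw = 0.6 F_EXX = 0.6 × 90 = 54 ksi.
R_n = 54 × 15.38 = 830.4 kip; R_n/Ω = 830.4/2.0 = 415.2 kip.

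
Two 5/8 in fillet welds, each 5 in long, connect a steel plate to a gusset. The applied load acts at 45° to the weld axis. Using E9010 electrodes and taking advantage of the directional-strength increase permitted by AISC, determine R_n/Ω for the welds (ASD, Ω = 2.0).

R_n/Ω ≈ 155 kips

E90XX → F_EXX = 90 ksi.
t_e = 0.707 × 0.625 = 0.4419 in; A_we = 0.4419 × 10 = 4.419 in².
Directional factor: 1.0 + 0.5 sin^1.5(45°) = 1.297.
F_nw = 0.6 × 90 × 1.297 = 70.05 ksi.
R_n/Ω = (70.05 × 4.419) / 2.0 = 154.8 kips.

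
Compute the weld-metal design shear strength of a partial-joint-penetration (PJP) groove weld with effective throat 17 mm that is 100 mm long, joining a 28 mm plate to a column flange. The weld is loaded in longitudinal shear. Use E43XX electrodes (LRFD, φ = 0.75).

E43XX → F_EXX = 430 MPa.
Effective throat (given) t_e = 17 mm.
A_we = 17 × 100 = 1700 mm².
F_nw = 0.6 F_EXX = 258 MPa.
φR_n = 0.75 × 258 × 1700 × 10⁻³ = 329 kN.

φR_n ≈ 329 kN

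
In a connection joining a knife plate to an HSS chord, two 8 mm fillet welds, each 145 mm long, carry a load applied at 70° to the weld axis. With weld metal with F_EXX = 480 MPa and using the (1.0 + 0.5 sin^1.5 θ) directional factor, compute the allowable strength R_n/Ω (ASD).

R_n/Ω ≈ 344 kN

t_e = 0.707 × 8 = 5.656 mm; A_we = 5.656 × 290 = 1640 mm².
Directional factor: 1.0 + 0.5 sin^1.5(70°) = 1.455.
F_nw = 0.6 × 480 × 1.455 = 419.2 MPa.
R_n/Ω = (419.2 × 1640) / 2.0 × 10⁻³ = 343.8 kN.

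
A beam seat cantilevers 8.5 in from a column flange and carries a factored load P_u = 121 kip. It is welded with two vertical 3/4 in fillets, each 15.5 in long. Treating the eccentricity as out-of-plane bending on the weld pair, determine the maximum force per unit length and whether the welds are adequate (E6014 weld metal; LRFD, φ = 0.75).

E60XX → F_EXX = 60 ksi.
L_w = 2 × 15.5 = 31 in; section modulus (unit throat) S = 2 × L²/6 = 80.08 in².
Direct shear f_v = P/L_w = 121/31 = 3.903 kip/in.
Moment M = P × e = 121 × 8.5 = 1028.5 kip·in; bending f_b = M/S = 12.84 kip/in.
f_max = √(f_v² + f_b²) = √(3.903² + 12.84²) = 13.42 kip/in.
φr_n = 0.75 × 0.6 × 60 × (0.707 × 0.75) = 14.32 kip/in → adequate.

f_max ≈ 13.4 kip/in; adequate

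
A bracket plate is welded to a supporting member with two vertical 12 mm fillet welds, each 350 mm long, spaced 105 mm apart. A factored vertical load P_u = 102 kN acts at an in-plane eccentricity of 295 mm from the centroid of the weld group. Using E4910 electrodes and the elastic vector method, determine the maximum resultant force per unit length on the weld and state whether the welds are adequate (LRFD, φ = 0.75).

f_max ≈ 663 N/mm; adequate

E49XX → F_EXX = 490 MPa.
Total weld length L_w = 700 mm. Treat welds as unit-width lines.
Polar moment about centroid: J = 2[d³/12 + d(b/2)²] = 2[350³/12 + 350×52.5²] = 9075000 mm³.
Direct shear f_v = P/L_w = 102×10³ / 700 = 145.7 N/mm (vertical).
Torsion M = P·e = 102×10³ × 295 = 30090000 N·mm.
Critical point at (x, y) = (52.5, 175) from centroid. f_tx = M·y/J = 580.2 N/mm; f_ty = M·x/J = 174.1 N/mm.
Resultant f_max = √[f_tx² + (f_v + f_ty)²] = √[580.2² + (145.7 + 174.1)²] = 662.5 N/mm.
Capacity per unit length: φr_n = 0.75 × 0.6 × 490 × (0.707 × 12) = 1871 N/mm.
662.5 ≤ 1871 → adequate.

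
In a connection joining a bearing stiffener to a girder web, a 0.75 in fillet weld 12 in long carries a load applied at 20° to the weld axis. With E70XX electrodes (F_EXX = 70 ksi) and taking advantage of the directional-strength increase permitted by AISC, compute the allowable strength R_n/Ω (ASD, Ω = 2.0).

R_n/Ω ≈ 147 kip

t_e = 0.707 × 0.75 = 0.5302 in; A_we = 0.5302 × 12 = 6.363 in².
Directional factor: 1.0 + 0.5 sin^1.5(20°) = 1.1.
F_nw = 0.6 × 70 × 1.1 = 46.2 ksi.
R_n/Ω = (46.2 × 6.363) / 2.0 = 147 kip.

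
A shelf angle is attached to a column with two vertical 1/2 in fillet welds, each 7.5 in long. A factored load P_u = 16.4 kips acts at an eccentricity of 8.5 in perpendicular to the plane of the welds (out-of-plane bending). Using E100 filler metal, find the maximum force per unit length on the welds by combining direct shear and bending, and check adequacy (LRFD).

f_max ≈ 7.51 kip/in; adequate

E100XX → F_EXX = 100 ksi.
L_w = 2 × 7.5 = 15 in; section modulus (unit throat) S = 2 × L²/6 = 18.75 in².
Direct shear f_v = P/L_w = 16.4/15 = 1.093 kip/in.
Moment M = P × e = 16.4 × 8.5 = 139.4 kip·in; bending f_b = M/S = 7.435 kip/in.
f_max = √(f_v² + f_b²) = √(1.093² + 7.435²) = 7.515 kip/in.
φr_n = 0.75 × 0.6 × 100 × (0.707 × 0.5) = 15.91 kip/in → adequate.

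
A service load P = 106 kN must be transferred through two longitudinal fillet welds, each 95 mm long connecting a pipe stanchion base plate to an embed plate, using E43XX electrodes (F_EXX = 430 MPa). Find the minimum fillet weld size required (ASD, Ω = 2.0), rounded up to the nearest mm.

Total weld length L = 190 mm.
Required throat t_e = P × Ω / (0.6 F_EXX × L) = 106 × 2.0 / (0.6 × 430 × 190 × 10⁻³) = 4.325 mm.
Required leg w = t_e / 0.707 = 6.117 mm → use 7 mm.

w = 7 mm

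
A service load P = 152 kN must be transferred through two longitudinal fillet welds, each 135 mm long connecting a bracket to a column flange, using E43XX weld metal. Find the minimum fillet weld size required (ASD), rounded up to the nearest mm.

w = 7 mm

E43XX → F_EXX = 430 MPa.
Total weld length L = 270 mm.
Required throat t_e = P × Ω / (0.6 F_EXX × L) = 152 × 2.0 / (0.6 × 430 × 270 × 10⁻³) = 4.364 mm.
Required leg w = t_e / 0.707 = 6.173 mm → use 7 mm.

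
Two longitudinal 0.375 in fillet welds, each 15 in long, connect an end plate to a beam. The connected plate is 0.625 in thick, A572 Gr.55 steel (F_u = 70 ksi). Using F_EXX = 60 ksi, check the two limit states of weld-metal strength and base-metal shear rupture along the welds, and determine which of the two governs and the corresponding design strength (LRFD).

t_e = 0.707 × 0.375 = 0.2651 in; L = 30 in.
Weld metal: φR_n = 0.75 × 0.6 × 60 × 0.2651 × 30 = 214.8 kip.
Base metal (shear rupture): φR_n = 0.75 × 0.6 × 70 × 0.625 × 30 = 590.6 kip.
Governing: weld metal.

φR_n ≈ 215 kip (weld metal governs)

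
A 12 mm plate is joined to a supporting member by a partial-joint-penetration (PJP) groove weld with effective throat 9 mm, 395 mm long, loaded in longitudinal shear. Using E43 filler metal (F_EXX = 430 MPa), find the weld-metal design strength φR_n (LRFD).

Effective throat (given) t_e = 9 mm.
A_we = 9 × 395 = 3555 mm².
F_nw = 0.6 F_EXX = 258 MPa.
φR_n = 0.75 × 258 × 3555 × 10⁻³ = 687.9 kN.

φR_n ≈ 688 kN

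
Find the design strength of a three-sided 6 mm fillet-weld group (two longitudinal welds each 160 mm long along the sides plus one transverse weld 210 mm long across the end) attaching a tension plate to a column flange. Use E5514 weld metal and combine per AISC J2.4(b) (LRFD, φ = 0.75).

E55XX → F_EXX = 550 MPa.
t_e = 0.707 × 6 = 4.242 mm.
R_nwl = 0.6 × 550 × 4.242 × 320 × 10⁻³ = 448 kN (longitudinal, 2 welds).
R_nwt = 0.6 × 550 × 4.242 × 210 × 10⁻³ = 294 kN (transverse, base value).
(i) R_nwl + R_nwt = 741.9 kN; (ii) 0.85 R_nwl + 1.5 R_nwt = 821.7 kN.
R_n = max = 821.7 kN [governs: (ii)]; φR_n = 616.3 kN.

φR_n ≈ 616 kN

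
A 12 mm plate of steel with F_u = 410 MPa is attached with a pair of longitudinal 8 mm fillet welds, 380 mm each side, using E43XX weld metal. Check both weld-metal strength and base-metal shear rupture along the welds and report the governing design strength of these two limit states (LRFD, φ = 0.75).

E43XX → F_EXX = 430 MPa.
t_e = 0.707 × 8 = 5.656 mm; L = 760 mm.
Weld metal: φR_n = 0.75 × 0.6 × 430 × 5.656 × 760 × 10⁻³ = 831.8 kN.
Base metal (shear rupture): φR_n = 0.75 × 0.6 × 410 × 12 × 760 × 10⁻³ = 1683 kN.
Governing: weld metal.

φR_n ≈ 832 kN (weld metal governs)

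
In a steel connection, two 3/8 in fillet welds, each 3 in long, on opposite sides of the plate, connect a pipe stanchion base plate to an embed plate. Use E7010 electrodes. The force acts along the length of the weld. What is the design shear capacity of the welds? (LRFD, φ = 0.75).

E70XX → F_EXX = 70 ksi.
Effective throat t_e = 0.707 × 0.375 = 0.2651 in.
Total length L = 6 in; A_we = 0.2651 × 6 = 1.591 in².
F_nw = 0.6 F_EXX = 0.6 × 70 = 42 ksi.
φR_n = 0.75 × 42 × 1.591 = 50.11 kips.

φR_n ≈ 50.1 kips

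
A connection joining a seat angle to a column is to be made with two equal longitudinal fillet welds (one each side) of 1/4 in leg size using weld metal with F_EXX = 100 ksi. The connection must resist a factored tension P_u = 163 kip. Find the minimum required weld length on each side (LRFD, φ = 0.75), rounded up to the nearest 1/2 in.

Throat t_e = 0.707 × 0.25 = 0.1767 in.
φr_n = 0.75 × 0.6 × 100 × 0.1767 = 7.954 kip/in.
L_req = P_u / φr_n = 163 / 7.954 = 20.49 in total.
Per side: 20.49 / 2 = 10.25 in.
Round up → use L = 10.5 in on each side.

L = 10.5 in on each side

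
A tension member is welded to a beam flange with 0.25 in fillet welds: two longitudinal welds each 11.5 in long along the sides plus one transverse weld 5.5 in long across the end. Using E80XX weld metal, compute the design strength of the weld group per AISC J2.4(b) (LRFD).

φR_n ≈ 181 kip

E80XX → F_EXX = 80 ksi.
t_e = 0.707 × 0.25 = 0.1767 in.
R_nwl = 0.6 × 80 × 0.1767 × 23 = 195.1 kip (longitudinal, 2 welds).
R_nwt = 0.6 × 80 × 0.1767 × 5.5 = 46.66 kip (transverse, base value).
(i) R_nwl + R_nwt = 241.8 kip; (ii) 0.85 R_nwl + 1.5 R_nwt = 235.9 kip.
R_n = max = 241.8 kip [governs: (i)]; φR_n = 181.3 kip.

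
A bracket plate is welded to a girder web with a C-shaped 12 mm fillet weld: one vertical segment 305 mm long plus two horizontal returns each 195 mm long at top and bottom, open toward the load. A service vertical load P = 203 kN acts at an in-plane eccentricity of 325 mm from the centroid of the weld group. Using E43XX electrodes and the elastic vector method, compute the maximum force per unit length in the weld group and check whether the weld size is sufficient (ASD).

E43XX → F_EXX = 430 MPa.
Total weld length L_w = 695 mm. Treat welds as unit-width lines.
Centroid: x̄ = 2×195×97.5 / 695 = 54.71 mm from the vertical weld.
Polar moment about centroid: J = I_x + I_y = [305³/12 + 2×195×152.5²] + [305×54.71² + 2(195³/12 + 195×42.79²)] = 14300000 mm³.
Direct shear f_v = P/L_w = 203×10³ / 695 = 292.1 N/mm (vertical).
Torsion M = P·e = 203×10³ × 325 = 65975000 N·mm.
Critical point at (x, y) = (140.3, 152.5) from centroid. f_tx = M·y/J = 703.7 N/mm; f_ty = M·x/J = 647.4 N/mm.
Resultant f_max = √[f_tx² + (f_v + f_ty)²] = √[703.7² + (292.1 + 647.4)²] = 1174 N/mm.
Capacity per unit length: r_n/Ω = (1/2.0) × 0.6 × 430 × (0.707 × 12) = 1094 N/mm.
1174 > 1094 → NOT adequate.

f_max ≈ 1170 N/mm; NOT adequate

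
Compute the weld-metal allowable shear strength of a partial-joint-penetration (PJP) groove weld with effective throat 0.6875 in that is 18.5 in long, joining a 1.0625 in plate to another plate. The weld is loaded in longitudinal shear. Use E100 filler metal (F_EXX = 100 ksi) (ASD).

Effective throat (given) t_e = 0.6875 in.
A_we = 0.6875 × 18.5 = 12.72 in².
F_nw = 0.6 F_EXX = 60 ksi.
R_n/Ω = (60 × 12.72) / 2.0 = 381.6 kip.

R_n/Ω ≈ 382 kip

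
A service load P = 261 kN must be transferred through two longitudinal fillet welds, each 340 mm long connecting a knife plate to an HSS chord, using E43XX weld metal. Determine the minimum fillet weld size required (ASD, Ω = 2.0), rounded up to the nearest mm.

w = 5 mm

E43XX → F_EXX = 430 MPa.
Total weld length L = 680 mm.
Required throat t_e = P × Ω / (0.6 F_EXX × L) = 261 × 2.0 / (0.6 × 430 × 680 × 10⁻³) = 2.975 mm.
Required leg w = t_e / 0.707 = 4.208 mm → use 5 mm.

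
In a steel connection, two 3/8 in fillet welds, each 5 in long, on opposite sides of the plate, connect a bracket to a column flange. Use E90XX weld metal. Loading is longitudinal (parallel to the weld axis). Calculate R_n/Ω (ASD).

E90XX → F_EXX = 90 ksi.
Effective throat t_e = 0.707 × 0.375 = 0.2651 in.
Total length L = 10 in; A_we = 0.2651 × 10 = 2.651 in².
F_nw = 0.6 F_EXX = 0.6 × 90 = 54 ksi.
R_n = 54 × 2.651 = 143.2 kips; R_n/Ω = 143.2/2.0 = 71.58 kips.

R_n/Ω ≈ 71.6 kips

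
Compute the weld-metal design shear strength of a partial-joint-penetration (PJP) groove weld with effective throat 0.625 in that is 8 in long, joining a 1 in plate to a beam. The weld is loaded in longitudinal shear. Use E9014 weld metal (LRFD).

φR_n ≈ 202 kip

E90XX → F_EXX = 90 ksi.
Effective throat (given) t_e = 0.625 in.
A_we = 0.625 × 8 = 5 in².
F_nw = 0.6 F_EXX = 54 ksi.
φR_n = 0.75 × 54 × 5 = 202.5 kip.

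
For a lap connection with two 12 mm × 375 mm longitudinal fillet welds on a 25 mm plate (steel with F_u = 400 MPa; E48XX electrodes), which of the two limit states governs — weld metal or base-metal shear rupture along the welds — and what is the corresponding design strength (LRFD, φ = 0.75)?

E48XX → F_EXX = 480 MPa.
t_e = 0.707 × 12 = 8.484 mm; L = 750 mm.
Weld metal: φR_n = 0.75 × 0.6 × 480 × 8.484 × 750 × 10⁻³ = 1374 kN.
Base metal (shear rupture): φR_n = 0.75 × 0.6 × 400 × 25 × 750 × 10⁻³ = 3375 kN.
Governing: weld metal.

φR_n ≈ 1370 kN (weld metal governs)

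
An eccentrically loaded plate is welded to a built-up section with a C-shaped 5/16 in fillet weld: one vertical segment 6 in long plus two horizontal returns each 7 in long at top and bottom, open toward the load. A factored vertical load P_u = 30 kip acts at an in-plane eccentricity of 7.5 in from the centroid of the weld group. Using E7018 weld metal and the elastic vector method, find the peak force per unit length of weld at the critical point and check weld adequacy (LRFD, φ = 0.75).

f_max ≈ 6.16 kip/in; adequate

E70XX → F_EXX = 70 ksi.
Total weld length L_w = 20 in. Treat welds as unit-width lines.
Centroid: x̄ = 2×7×3.5 / 20 = 2.45 in from the vertical weld.
Polar moment about centroid: J = I_x + I_y = [6³/12 + 2×7×3²] + [6×2.45² + 2(7³/12 + 7×1.05²)] = 252.6 in³.
Direct shear f_v = P/L_w = 30 / 20 = 1.5 kip/in (vertical).
Torsion M = P·e = 30 × 7.5 = 225 kip·in.
Critical point at (x, y) = (4.55, 3) from centroid. f_tx = M·y/J = 2.672 kip/in; f_ty = M·x/J = 4.053 kip/in.
Resultant f_max = √[f_tx² + (f_v + f_ty)²] = √[2.672² + (1.5 + 4.053)²] = 6.162 kip/in.
Capacity per unit length: φr_n = 0.75 × 0.6 × 70 × (0.707 × 0.3125) = 6.96 kip/in.
6.162 ≤ 6.96 → adequate.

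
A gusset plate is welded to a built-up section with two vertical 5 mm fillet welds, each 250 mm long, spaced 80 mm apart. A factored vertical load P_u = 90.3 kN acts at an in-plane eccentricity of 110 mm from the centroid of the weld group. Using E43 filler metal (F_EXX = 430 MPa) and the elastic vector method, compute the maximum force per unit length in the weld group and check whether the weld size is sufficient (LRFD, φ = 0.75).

Total weld length L_w = 500 mm. Treat welds as unit-width lines.
Polar moment about centroid: J = 2[d³/12 + d(b/2)²] = 2[250³/12 + 250×40²] = 3404000 mm³.
Direct shear f_v = P/L_w = 90.3×10³ / 500 = 180.6 N/mm (vertical).
Torsion M = P·e = 90.3×10³ × 110 = 9933000 N·mm.
Critical point at (x, y) = (40, 125) from centroid. f_tx = M·y/J = 364.7 N/mm; f_ty = M·x/J = 116.7 N/mm.
Resultant f_max = √[f_tx² + (f_v + f_ty)²] = √[364.7² + (180.6 + 116.7)²] = 470.6 N/mm.
Capacity per unit length: φr_n = 0.75 × 0.6 × 430 × (0.707 × 5) = 684 N/mm.
470.6 ≤ 684 → adequate.

f_max ≈ 471 N/mm; adequate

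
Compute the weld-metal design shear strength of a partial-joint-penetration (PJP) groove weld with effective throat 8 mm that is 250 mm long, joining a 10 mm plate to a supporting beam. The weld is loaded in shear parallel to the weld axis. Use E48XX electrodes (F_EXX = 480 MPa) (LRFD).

Effective throat (given) t_e = 8 mm.
A_we = 8 × 250 = 2000 mm².
F_nw = 0.6 F_EXX = 288 MPa.
φR_n = 0.75 × 288 × 2000 × 10⁻³ = 432 kN.

φR_n ≈ 432 kN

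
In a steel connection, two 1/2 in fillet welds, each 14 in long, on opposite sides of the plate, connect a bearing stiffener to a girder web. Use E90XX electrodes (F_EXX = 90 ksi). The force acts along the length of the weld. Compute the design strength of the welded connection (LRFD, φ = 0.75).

Effective throat t_e = 0.707 × 0.5 = 0.3535 in.
Total length L = 28 in; A_we = 0.3535 × 28 = 9.898 in².
F_nw = 0.6 F_EXX = 0.6 × 90 = 54 ksi.
φR_n = 0.75 × 54 × 9.898 = 400.9 kips.

φR_n ≈ 401 kips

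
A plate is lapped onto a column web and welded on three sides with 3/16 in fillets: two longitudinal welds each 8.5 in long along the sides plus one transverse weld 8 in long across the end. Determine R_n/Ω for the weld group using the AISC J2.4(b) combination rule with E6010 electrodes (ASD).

E60XX → F_EXX = 60 ksi.
t_e = 0.707 × 0.1875 = 0.1326 in.
R_nwl = 0.6 × 60 × 0.1326 × 17 = 81.13 kips (longitudinal, 2 welds).
R_nwt = 0.6 × 60 × 0.1326 × 8 = 38.18 kips (transverse, base value).
(i) R_nwl + R_nwt = 119.3 kips; (ii) 0.85 R_nwl + 1.5 R_nwt = 126.2 kips.
R_n = max = 126.2 kips [governs: (ii)]; R_n/Ω = 63.11 kips.

R_n/Ω ≈ 63.1 kips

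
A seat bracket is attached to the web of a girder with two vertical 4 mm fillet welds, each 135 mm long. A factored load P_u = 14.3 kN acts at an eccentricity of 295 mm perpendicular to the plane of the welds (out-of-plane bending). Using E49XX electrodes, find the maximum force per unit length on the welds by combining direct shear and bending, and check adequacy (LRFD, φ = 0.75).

E49XX → F_EXX = 490 MPa.
L_w = 2 × 135 = 270 mm; section modulus (unit throat) S = 2 × L²/6 = 6075 mm².
Direct shear f_v = P/L_w = 14.3×10³/270 = 52.96 N/mm.
Moment M = P × e = 14.3×10³ × 295 = 4218500 N·mm; bending f_b = M/S = 694.4 N/mm.
f_max = √(f_v² + f_b²) = √(52.96² + 694.4²) = 696.4 N/mm.
φr_n = 0.75 × 0.6 × 490 × (0.707 × 4) = 623.6 N/mm → NOT adequate.

f_max ≈ 696 N/mm; NOT adequate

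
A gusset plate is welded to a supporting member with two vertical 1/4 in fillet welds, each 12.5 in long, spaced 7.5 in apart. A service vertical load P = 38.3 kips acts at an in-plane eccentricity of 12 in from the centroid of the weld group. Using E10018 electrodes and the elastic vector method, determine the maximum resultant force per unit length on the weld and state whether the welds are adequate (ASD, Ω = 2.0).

f_max ≈ 5.88 kip/in; NOT adequate

E100XX → F_EXX = 100 ksi.
Total weld length L_w = 25 in. Treat welds as unit-width lines.
Polar moment about centroid: J = 2[d³/12 + d(b/2)²] = 2[12.5³/12 + 12.5×3.75²] = 677.1 in³.
Direct shear f_v = P/L_w = 38.3 / 25 = 1.532 kip/in (vertical).
Torsion M = P·e = 38.3 × 12 = 459.6 kip·in.
Critical point at (x, y) = (3.75, 6.25) from centroid. f_tx = M·y/J = 4.242 kip/in; f_ty = M·x/J = 2.545 kip/in.
Resultant f_max = √[f_tx² + (f_v + f_ty)²] = √[4.242² + (1.532 + 2.545)²] = 5.884 kip/in.
Capacity per unit length: r_n/Ω = (1/2.0) × 0.6 × 100 × (0.707 × 0.25) = 5.302 kip/in.
5.884 > 5.302 → NOT adequate.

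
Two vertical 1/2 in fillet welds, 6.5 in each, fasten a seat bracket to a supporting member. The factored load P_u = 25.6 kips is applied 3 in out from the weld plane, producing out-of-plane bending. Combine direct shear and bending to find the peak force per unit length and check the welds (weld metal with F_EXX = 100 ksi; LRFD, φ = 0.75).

L_w = 2 × 6.5 = 13 in; section modulus (unit throat) S = 2 × L²/6 = 14.08 in².
Direct shear f_v = P/L_w = 25.6/13 = 1.969 kip/in.
Moment M = P × e = 25.6 × 3 = 76.8 kip·in; bending f_b = M/S = 5.453 kip/in.
f_max = √(f_v² + f_b²) = √(1.969² + 5.453²) = 5.798 kip/in.
φr_n = 0.75 × 0.6 × 100 × (0.707 × 0.5) = 15.91 kip/in → adequate.

f_max ≈ 5.8 kip/in; adequate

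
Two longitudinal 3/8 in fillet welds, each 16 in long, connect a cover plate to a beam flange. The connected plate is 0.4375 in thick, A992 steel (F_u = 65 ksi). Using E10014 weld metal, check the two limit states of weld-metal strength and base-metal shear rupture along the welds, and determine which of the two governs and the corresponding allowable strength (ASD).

E100XX → F_EXX = 100 ksi.
t_e = 0.707 × 0.375 = 0.2651 in; L = 32 in.
Weld metal: R_n/Ω = (1/2.0) × 0.6 × 100 × 0.2651 × 32 = 254.5 kip.
Base metal (shear rupture): R_n/Ω = (1/2.0) × 0.6 × 65 × 0.4375 × 32 = 273 kip.
Governing: weld metal.

R_n/Ω ≈ 255 kip (weld metal governs)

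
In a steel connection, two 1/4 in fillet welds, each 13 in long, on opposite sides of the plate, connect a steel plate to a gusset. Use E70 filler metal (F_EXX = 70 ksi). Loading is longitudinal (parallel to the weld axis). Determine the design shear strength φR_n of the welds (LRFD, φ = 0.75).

Effective throat t_e = 0.707 × 0.25 = 0.1767 in.
Total length L = 26 in; A_we = 0.1767 × 26 = 4.595 in².
F_nw = 0.6 F_EXX = 0.6 × 70 = 42 ksi.
φR_n = 0.75 × 42 × 4.595 = 144.8 kip.

φR_n ≈ 145 kip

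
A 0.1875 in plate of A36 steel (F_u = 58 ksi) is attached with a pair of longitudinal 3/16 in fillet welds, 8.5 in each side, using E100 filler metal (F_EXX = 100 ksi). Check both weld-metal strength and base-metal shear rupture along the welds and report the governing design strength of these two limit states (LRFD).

φR_n ≈ 83.2 kips (base-metal shear rupture governs)

t_e = 0.707 × 0.1875 = 0.1326 in; L = 17 in.
Weld metal: φR_n = 0.75 × 0.6 × 100 × 0.1326 × 17 = 101.4 kips.
Base metal (shear rupture): φR_n = 0.75 × 0.6 × 58 × 0.1875 × 17 = 83.19 kips.
Governing: base-metal shear rupture.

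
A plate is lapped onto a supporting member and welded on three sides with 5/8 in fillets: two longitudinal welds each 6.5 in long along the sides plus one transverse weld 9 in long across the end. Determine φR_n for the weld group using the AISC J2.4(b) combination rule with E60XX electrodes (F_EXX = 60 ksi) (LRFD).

t_e = 0.707 × 0.625 = 0.4419 in.
R_nwl = 0.6 × 60 × 0.4419 × 13 = 206.8 kip (longitudinal, 2 welds).
R_nwt = 0.6 × 60 × 0.4419 × 9 = 143.2 kip (transverse, base value).
(i) R_nwl + R_nwt = 350 kip; (ii) 0.85 R_nwl + 1.5 R_nwt = 390.5 kip.
R_n = max = 390.5 kip [governs: (ii)]; φR_n = 292.9 kip.

φR_n ≈ 293 kip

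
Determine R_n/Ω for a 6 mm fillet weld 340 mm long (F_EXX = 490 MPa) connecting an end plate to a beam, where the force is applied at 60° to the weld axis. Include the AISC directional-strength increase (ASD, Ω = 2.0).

t_e = 0.707 × 6 = 4.242 mm; A_we = 4.242 × 340 = 1442 mm².
Directional factor: 1.0 + 0.5 sin^1.5(60°) = 1.403.
F_nw = 0.6 × 490 × 1.403 = 412.5 MPa.
R_n/Ω = (412.5 × 1442) / 2.0 × 10⁻³ = 297.4 kN.

R_n/Ω ≈ 297 kN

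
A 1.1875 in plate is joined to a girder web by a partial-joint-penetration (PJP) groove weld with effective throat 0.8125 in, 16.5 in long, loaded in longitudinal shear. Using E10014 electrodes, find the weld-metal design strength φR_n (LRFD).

φR_n ≈ 603 kips

E100XX → F_EXX = 100 ksi.
Effective throat (given) t_e = 0.8125 in.
A_we = 0.8125 × 16.5 = 13.41 in².
F_nw = 0.6 F_EXX = 60 ksi.
φR_n = 0.75 × 60 × 13.41 = 603.3 kips.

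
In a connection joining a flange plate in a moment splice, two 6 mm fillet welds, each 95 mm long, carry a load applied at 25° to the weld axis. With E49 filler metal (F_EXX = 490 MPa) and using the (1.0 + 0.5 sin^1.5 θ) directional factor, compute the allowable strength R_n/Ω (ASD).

R_n/Ω ≈ 135 kN

t_e = 0.707 × 6 = 4.242 mm; A_we = 4.242 × 190 = 806 mm².
Directional factor: 1.0 + 0.5 sin^1.5(25°) = 1.137.
F_nw = 0.6 × 490 × 1.137 = 334.4 MPa.
R_n/Ω = (334.4 × 806) / 2.0 × 10⁻³ = 134.8 kN.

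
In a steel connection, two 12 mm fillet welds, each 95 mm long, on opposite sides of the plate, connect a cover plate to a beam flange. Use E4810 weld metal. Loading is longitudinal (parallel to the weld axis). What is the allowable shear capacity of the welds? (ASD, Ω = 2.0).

E48XX → F_EXX = 480 MPa.
Effective throat t_e = 0.707 × 12 = 8.484 mm.
Total length L = 190 mm; A_we = 8.484 × 190 = 1612 mm².
F_nw = 0.6 F_EXX = 0.6 × 480 = 288 MPa.
R_n = 288 × 1612 × 10⁻³ = 464.2 kN; R_n/Ω = 464.2/2.0 = 232.1 kN.

R_n/Ω ≈ 232 kN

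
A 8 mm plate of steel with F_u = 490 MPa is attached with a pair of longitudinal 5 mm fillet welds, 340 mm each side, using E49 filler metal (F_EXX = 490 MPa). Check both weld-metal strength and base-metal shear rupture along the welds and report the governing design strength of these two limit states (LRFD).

φR_n ≈ 530 kN (weld metal governs)

t_e = 0.707 × 5 = 3.535 mm; L = 680 mm.
Weld metal: φR_n = 0.75 × 0.6 × 490 × 3.535 × 680 × 10⁻³ = 530 kN.
Base metal (shear rupture): φR_n = 0.75 × 0.6 × 490 × 8 × 680 × 10⁻³ = 1200 kN.
Governing: weld metal.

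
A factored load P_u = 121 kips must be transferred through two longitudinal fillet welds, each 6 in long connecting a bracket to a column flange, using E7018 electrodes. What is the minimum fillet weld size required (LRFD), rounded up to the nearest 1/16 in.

w = 1/2 in

E70XX → F_EXX = 70 ksi.
Total weld length L = 12 in.
Required throat t_e = P_u / (φ × 0.6 F_EXX × L) = 121 / (0.75 × 0.6 × 70 × 12) = 0.3201 in.
Required leg w = t_e / 0.707 = 0.4528 in → use 1/2 in.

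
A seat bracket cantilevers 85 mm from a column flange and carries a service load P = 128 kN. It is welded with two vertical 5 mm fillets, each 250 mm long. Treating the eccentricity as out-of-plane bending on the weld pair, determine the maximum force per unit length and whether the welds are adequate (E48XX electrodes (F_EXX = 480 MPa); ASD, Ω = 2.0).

f_max ≈ 582 N/mm; NOT adequate

L_w = 2 × 250 = 500 mm; section modulus (unit throat) S = 2 × L²/6 = 20830 mm².
Direct shear f_v = P/L_w = 128×10³/500 = 256 N/mm.
Moment M = P × e = 128×10³ × 85 = 10880000 N·mm; bending f_b = M/S = 522.2 N/mm.
f_max = √(f_v² + f_b²) = √(256² + 522.2²) = 581.6 N/mm.
r_n/Ω = (1/2.0) × 0.6 × 480 × (0.707 × 5) = 509 N/mm → NOT adequate.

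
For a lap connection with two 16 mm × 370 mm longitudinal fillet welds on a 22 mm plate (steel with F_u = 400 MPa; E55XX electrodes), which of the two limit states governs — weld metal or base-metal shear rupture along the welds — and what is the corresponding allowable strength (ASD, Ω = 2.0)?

R_n/Ω ≈ 1380 kN (weld metal governs)

E55XX → F_EXX = 550 MPa.
t_e = 0.707 × 16 = 11.31 mm; L = 740 mm.
Weld metal: R_n/Ω = (1/2.0) × 0.6 × 550 × 11.31 × 740 × 10⁻³ = 1381 kN.
Base metal (shear rupture): R_n/Ω = (1/2.0) × 0.6 × 400 × 22 × 740 × 10⁻³ = 1954 kN.
Governing: weld metal.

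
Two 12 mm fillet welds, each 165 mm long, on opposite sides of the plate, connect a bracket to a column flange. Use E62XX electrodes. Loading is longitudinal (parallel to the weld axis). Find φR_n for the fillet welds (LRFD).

E62XX → F_EXX = 620 MPa.
Effective throat t_e = 0.707 × 12 = 8.484 mm.
Total length L = 330 mm; A_we = 8.484 × 330 = 2800 mm².
F_nw = 0.6 F_EXX = 0.6 × 620 = 372 MPa.
φR_n = 0.75 × 372 × 2800 × 10⁻³ = 781.1 kN.

φR_n ≈ 781 kN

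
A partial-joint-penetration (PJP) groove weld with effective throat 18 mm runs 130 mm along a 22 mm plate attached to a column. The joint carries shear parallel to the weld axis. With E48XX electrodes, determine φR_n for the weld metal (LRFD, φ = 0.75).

E48XX → F_EXX = 480 MPa.
Effective throat (given) t_e = 18 mm.
A_we = 18 × 130 = 2340 mm².
F_nw = 0.6 F_EXX = 288 MPa.
φR_n = 0.75 × 288 × 2340 × 10⁻³ = 505.4 kN.

φR_n ≈ 505 kN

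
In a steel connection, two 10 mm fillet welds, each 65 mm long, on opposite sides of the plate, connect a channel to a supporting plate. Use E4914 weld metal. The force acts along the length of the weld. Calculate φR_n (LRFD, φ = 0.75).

E49XX → F_EXX = 490 MPa.
Effective throat t_e = 0.707 × 10 = 7.07 mm.
Total length L = 130 mm; A_we = 7.07 × 130 = 919.1 mm².
F_nw = 0.6 F_EXX = 0.6 × 490 = 294 MPa.
φR_n = 0.75 × 294 × 919.1 × 10⁻³ = 202.7 kN.

φR_n ≈ 203 kN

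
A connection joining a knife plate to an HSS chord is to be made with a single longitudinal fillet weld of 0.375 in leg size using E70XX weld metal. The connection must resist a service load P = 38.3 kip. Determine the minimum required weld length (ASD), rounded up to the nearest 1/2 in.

L = 7 in

E70XX → F_EXX = 70 ksi.
Throat t_e = 0.707 × 0.375 = 0.2651 in.
r_n/Ω = (0.6 × 70 × 0.2651) / 2.0 = 5.568 kip/in.
L_req = P / (r_n/Ω) = 38.3 / 5.568 = 6.879 in total.
Round up → use L = 7 in.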